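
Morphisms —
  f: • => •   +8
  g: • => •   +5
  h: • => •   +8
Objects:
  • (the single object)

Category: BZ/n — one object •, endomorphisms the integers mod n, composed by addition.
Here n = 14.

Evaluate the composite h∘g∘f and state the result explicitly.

Answer: +7

Trace:
  0 +8≡8 +5≡13 +8≡7  (mod 14)
result: +7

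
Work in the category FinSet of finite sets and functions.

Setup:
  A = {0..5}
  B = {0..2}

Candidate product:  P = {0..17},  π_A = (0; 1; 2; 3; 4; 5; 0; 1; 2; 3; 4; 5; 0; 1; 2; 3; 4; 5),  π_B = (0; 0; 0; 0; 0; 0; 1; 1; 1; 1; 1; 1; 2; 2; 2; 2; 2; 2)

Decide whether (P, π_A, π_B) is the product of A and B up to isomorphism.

Answer: VALID PRODUCT

Trace:
|A|·|B| = 6·3 = 18;  |P| = 18
Check the pairing map k ↦ (π_A(k), π_B(k)):
  0 -> (0,0)
  1 -> (1,0)
  2 -> (2,0)
  3 -> (3,0)
  4 -> (4,0)
  5 -> (5,0)
  6 -> (0,1)
  7 -> (1,1)
  8 -> (2,1)
  9 -> (3,1)
  10 -> (4,1)
  11 -> (5,1)
  12 -> (0,2)
  13 -> (1,2)
  14 -> (2,2)
  15 -> (3,2)
  16 -> (4,2)
  17 -> (5,2)
distinct pairs in image: 18 / 18 needed
  → bijection onto A×B; projections well-typed.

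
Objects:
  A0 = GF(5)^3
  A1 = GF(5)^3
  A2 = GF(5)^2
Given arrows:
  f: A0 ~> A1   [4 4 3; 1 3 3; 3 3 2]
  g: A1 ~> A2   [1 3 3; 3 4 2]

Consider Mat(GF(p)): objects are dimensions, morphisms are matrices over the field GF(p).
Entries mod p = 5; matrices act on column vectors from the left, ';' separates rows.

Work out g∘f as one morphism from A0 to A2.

Answer: [1 2 3; 2 0 0]

Work:
  e0=⟨1,0,0⟩ f~>⟨4,1,3⟩ g~>⟨1,2⟩
  e1=⟨0,1,0⟩ f~>⟨4,3,3⟩ g~>⟨2,0⟩
  e2=⟨0,0,1⟩ f~>⟨3,3,2⟩ g~>⟨3,0⟩
⟦path⟧: [1 2 3; 2 0 0]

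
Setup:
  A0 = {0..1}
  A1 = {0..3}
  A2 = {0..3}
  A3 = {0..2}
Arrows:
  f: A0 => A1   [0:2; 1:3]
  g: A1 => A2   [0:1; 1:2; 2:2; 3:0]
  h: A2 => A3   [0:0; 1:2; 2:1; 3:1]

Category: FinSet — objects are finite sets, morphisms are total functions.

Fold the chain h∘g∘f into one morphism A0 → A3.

  0 f=>2 g=>2 h=>1
  1 f=>3 g=>0 h=>0
composite: [0:1; 1:0]

Answer: [0:1; 1:0]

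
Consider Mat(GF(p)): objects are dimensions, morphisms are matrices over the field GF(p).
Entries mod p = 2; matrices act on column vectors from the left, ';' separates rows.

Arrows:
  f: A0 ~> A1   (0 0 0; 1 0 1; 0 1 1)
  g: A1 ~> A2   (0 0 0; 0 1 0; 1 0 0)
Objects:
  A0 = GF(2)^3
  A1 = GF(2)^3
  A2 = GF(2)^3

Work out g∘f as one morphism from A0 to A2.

Answer: (0 0 0; 1 0 1; 0 0 0)

Work:
  e0=(1,0,0) f~>(0,1,0) g~>(0,1,0)
  e1=(0,1,0) f~>(0,0,1) g~>(0,0,0)
  e2=(0,0,1) f~>(0,1,1) g~>(0,1,0)
result: (0 0 0; 1 0 1; 0 0 0)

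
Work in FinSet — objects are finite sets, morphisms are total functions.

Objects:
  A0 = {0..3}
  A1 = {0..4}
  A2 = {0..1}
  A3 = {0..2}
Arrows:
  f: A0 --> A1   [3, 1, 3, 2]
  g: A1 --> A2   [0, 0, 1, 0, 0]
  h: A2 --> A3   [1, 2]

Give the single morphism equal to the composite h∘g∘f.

Answer: [1, 1, 1, 2]

Trace:
  0 f-->3 g-->0 h-->1
  1 f-->1 g-->0 h-->1
  2 f-->3 g-->0 h-->1
  3 f-->2 g-->1 h-->2
composite: [1, 1, 1, 2]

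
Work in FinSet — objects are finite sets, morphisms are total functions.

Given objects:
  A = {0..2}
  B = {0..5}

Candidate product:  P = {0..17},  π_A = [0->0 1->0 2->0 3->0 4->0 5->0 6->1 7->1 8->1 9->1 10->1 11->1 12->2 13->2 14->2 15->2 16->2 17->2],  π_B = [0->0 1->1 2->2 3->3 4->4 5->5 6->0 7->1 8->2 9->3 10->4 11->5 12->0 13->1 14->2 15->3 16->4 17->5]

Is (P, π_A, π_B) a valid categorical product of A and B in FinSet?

Answer: VALID PRODUCT

Derivation:
|A|·|B| = 3·6 = 18;  |P| = 18
Check the pairing map k ↦ (π_A(k), π_B(k)):
  0 -> (0,0)
  1 -> (0,1)
  2 -> (0,2)
  3 -> (0,3)
  4 -> (0,4)
  5 -> (0,5)
  6 -> (1,0)
  7 -> (1,1)
  8 -> (1,2)
  9 -> (1,3)
  10 -> (1,4)
  11 -> (1,5)
  12 -> (2,0)
  13 -> (2,1)
  14 -> (2,2)
  15 -> (2,3)
  16 -> (2,4)
  17 -> (2,5)
distinct pairs in image: 18 / 18 needed
  → bijection onto A×B; projections well-typed.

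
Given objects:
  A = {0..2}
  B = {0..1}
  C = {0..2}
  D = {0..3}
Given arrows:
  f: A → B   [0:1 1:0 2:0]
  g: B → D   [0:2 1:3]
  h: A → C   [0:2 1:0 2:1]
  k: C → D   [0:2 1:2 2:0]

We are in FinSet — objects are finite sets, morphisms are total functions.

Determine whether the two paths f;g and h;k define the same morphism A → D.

Answer: DOES NOT COMMUTE

Work:
Path 1 = f;g:
  0 f→1 g→3
  1 f→0 g→2
  2 f→0 g→2
  ⟦path⟧₁ = [0:3 1:2 2:2]
Path 2 = h;k:
  0 h→2 k→0
  1 h→0 k→2
  2 h→1 k→2
  ⟦path⟧₂ = [0:0 1:2 2:2]
Equal? NO — does not commute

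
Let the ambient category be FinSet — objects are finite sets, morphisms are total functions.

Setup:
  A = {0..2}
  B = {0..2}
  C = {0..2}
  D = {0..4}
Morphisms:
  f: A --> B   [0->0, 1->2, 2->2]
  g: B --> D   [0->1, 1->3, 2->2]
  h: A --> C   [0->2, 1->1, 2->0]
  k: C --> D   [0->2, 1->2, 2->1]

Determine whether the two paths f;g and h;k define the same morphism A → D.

1) trace f;g:
  0 f-->0 g-->1
  1 f-->2 g-->2
  2 f-->2 g-->2
  composite₁ = [0->1, 1->2, 2->2]
2) trace h;k:
  0 h-->2 k-->1
  1 h-->1 k-->2
  2 h-->0 k-->2
  composite₂ = [0->1, 1->2, 2->2]
Equal? equal; square commutes

Answer: COMMUTES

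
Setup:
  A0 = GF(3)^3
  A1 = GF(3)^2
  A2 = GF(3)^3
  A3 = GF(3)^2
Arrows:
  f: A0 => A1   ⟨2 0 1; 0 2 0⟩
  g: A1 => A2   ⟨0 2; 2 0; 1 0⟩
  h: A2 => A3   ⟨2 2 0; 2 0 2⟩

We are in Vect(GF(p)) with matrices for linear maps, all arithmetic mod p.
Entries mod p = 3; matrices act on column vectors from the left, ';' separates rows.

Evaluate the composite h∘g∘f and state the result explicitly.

  e0=[1,0,0] f=>[2,0] g=>[0,1,2] h=>[2,1]
  e1=[0,1,0] f=>[0,2] g=>[1,0,0] h=>[2,2]
  e2=[0,0,1] f=>[1,0] g=>[0,2,1] h=>[1,2]
⟦path⟧: ⟨2 2 1; 1 2 2⟩

Answer: ⟨2 2 1; 1 2 2⟩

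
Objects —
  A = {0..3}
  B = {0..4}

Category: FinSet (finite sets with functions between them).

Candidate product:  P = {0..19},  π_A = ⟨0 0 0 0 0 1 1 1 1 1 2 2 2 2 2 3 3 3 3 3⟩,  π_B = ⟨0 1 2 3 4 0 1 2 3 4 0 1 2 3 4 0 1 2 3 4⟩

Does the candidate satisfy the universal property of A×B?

|A|·|B| = 4·5 = 20;  |P| = 20
Check the pairing map k ↦ (π_A(k), π_B(k)):
  0 : (0,0)
  1 : (0,1)
  2 : (0,2)
  3 : (0,3)
  4 : (0,4)
  5 : (1,0)
  6 : (1,1)
  7 : (1,2)
  8 : (1,3)
  9 : (1,4)
  10 : (2,0)
  11 : (2,1)
  12 : (2,2)
  13 : (2,3)
  14 : (2,4)
  15 : (3,0)
  16 : (3,1)
  17 : (3,2)
  18 : (3,3)
  19 : (3,4)
distinct pairs in image: 20 / 20 needed
  → bijection onto A×B; projections well-typed.

Answer: VALID PRODUCT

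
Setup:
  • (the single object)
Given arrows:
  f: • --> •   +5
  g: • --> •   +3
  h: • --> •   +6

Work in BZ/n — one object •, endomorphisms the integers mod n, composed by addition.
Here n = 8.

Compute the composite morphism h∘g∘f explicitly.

  0 +5≡5 +3≡0 +6≡6  (mod 8)
result: +6

Answer: +6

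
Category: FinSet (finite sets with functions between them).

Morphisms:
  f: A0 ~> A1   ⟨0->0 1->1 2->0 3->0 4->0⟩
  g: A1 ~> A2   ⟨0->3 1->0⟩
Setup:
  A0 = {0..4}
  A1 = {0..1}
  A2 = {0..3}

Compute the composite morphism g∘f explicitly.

  0 f~>0 g~>3
  1 f~>1 g~>0
  2 f~>0 g~>3
  3 f~>0 g~>3
  4 f~>0 g~>3
⟦path⟧: ⟨0->3 1->0 2->3 3->3 4->3⟩

Answer: ⟨0->3 1->0 2->3 3->3 4->3⟩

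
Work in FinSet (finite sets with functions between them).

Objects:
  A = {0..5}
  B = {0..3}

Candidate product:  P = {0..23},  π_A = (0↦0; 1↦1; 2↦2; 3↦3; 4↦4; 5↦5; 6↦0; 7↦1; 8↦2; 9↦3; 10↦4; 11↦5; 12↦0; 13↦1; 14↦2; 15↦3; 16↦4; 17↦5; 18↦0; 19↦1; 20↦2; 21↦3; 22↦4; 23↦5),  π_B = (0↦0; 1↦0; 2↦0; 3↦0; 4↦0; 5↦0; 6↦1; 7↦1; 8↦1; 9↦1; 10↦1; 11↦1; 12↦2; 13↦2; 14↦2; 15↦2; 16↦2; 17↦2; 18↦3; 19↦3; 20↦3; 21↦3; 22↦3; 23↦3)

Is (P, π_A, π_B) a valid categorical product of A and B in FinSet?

Answer: VALID PRODUCT

Trace:
|A|·|B| = 6·4 = 24;  |P| = 24
Check the pairing map k ↦ (π_A(k), π_B(k)):
  0 ↦ (0,0)
  1 ↦ (1,0)
  2 ↦ (2,0)
  3 ↦ (3,0)
  4 ↦ (4,0)
  5 ↦ (5,0)
  6 ↦ (0,1)
  7 ↦ (1,1)
  8 ↦ (2,1)
  9 ↦ (3,1)
  10 ↦ (4,1)
  11 ↦ (5,1)
  12 ↦ (0,2)
  13 ↦ (1,2)
  14 ↦ (2,2)
  15 ↦ (3,2)
  16 ↦ (4,2)
  17 ↦ (5,2)
  18 ↦ (0,3)
  19 ↦ (1,3)
  20 ↦ (2,3)
  21 ↦ (3,3)
  22 ↦ (4,3)
  23 ↦ (5,3)
distinct pairs in image: 24 / 24 needed
  → bijection onto A×B; projections well-typed.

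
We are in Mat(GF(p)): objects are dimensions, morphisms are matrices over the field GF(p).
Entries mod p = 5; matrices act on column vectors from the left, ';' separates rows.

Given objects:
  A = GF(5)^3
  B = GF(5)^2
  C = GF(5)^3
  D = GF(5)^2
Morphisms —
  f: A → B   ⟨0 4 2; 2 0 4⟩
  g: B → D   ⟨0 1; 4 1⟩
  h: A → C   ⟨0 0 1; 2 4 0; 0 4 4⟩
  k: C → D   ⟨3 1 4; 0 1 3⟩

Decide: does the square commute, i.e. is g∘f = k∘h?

Answer: COMMUTES

Trace:
Along f;g (path 1):
  e0=⟨1,0,0⟩ f→⟨0,2⟩ g→⟨2,2⟩
  e1=⟨0,1,0⟩ f→⟨4,0⟩ g→⟨0,1⟩
  e2=⟨0,0,1⟩ f→⟨2,4⟩ g→⟨4,2⟩
  ⟦path⟧₁ = ⟨2 0 4; 2 1 2⟩
Along h;k (path 2):
  e0=⟨1,0,0⟩ h→⟨0,2,0⟩ k→⟨2,2⟩
  e1=⟨0,1,0⟩ h→⟨0,4,4⟩ k→⟨0,1⟩
  e2=⟨0,0,1⟩ h→⟨1,0,4⟩ k→⟨4,2⟩
  ⟦path⟧₂ = ⟨2 0 4; 2 1 2⟩
Equal? same morphism ✓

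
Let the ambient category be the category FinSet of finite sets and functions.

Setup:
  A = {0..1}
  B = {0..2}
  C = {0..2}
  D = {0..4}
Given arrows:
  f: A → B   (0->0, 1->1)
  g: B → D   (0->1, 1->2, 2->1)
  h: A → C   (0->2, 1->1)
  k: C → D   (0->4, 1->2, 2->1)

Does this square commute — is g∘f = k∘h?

1) trace f;g:
  0 f→0 g→1
  1 f→1 g→2
  composite₁ = (0->1, 1->2)
2) trace h;k:
  0 h→2 k→1
  1 h→1 k→2
  composite₂ = (0->1, 1->2)
Equal? equal; square commutes

Answer: COMMUTES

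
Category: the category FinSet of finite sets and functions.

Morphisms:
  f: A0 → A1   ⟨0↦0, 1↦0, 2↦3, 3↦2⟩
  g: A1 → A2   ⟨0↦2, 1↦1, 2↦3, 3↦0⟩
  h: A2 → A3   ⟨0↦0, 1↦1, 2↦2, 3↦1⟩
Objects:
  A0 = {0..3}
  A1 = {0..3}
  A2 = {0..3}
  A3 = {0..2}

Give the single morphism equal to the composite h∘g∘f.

  0 f→0 g→2 h→2
  1 f→0 g→2 h→2
  2 f→3 g→0 h→0
  3 f→2 g→3 h→1
⟦path⟧: ⟨0↦2, 1↦2, 2↦0, 3↦1⟩

Answer: ⟨0↦2, 1↦2, 2↦0, 3↦1⟩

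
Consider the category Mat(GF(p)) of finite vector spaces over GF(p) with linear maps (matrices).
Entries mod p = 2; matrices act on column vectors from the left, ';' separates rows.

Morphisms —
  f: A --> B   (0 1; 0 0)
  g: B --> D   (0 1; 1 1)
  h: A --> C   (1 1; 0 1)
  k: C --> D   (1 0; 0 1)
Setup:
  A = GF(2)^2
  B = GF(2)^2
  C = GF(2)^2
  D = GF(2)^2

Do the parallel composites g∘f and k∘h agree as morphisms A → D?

Answer: DOES NOT COMMUTE

Trace:
Path 1 = f;g:
  e0=[1,0] f-->[0,0] g-->[0,0]
  e1=[0,1] f-->[1,0] g-->[0,1]
  ⟦path⟧₁ = (0 0; 0 1)
Path 2 = h;k:
  e0=[1,0] h-->[1,0] k-->[1,0]
  e1=[0,1] h-->[1,1] k-->[1,1]
  ⟦path⟧₂ = (1 1; 0 1)
Equal? distinct morphisms ✗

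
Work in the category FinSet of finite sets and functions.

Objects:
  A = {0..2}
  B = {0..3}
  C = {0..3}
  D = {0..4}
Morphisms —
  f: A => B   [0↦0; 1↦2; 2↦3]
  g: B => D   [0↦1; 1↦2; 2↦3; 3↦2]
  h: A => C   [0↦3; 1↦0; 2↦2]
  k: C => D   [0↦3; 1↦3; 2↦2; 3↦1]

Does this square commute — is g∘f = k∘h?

Answer: COMMUTES

Trace:
Along f;g (path 1):
  0 f=>0 g=>1
  1 f=>2 g=>3
  2 f=>3 g=>2
  composite₁ = [0↦1; 1↦3; 2↦2]
Along h;k (path 2):
  0 h=>3 k=>1
  1 h=>0 k=>3
  2 h=>2 k=>2
  composite₂ = [0↦1; 1↦3; 2↦2]
Equal? same morphism ✓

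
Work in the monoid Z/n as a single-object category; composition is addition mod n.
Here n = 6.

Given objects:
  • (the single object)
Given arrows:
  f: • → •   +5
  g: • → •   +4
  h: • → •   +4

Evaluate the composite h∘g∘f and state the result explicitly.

  0 +5≡5 +4≡3 +4≡1  (mod 6)
⟦path⟧: +1

Answer: +1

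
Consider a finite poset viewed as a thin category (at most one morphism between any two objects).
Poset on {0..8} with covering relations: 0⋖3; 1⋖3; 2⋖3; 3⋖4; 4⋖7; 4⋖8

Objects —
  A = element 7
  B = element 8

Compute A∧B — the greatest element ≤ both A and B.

Common predecessors of 7,8: {0,1,2,3,4}
  0 <= 4
  1 <= 4
  2 <= 4
  3 <= 4
  4 <= 4
glb = 4

Answer: A∧B = 4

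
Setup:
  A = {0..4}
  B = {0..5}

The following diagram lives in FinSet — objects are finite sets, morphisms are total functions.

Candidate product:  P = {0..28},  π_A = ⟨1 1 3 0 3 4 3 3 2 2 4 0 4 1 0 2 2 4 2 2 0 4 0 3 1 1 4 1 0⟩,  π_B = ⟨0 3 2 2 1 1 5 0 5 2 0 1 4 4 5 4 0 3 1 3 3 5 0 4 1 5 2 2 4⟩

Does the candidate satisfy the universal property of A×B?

Answer: NOT A VALID PRODUCT — |P|=29 ≠ |A|·|B|=30

Derivation:
|A|·|B| = 5·6 = 30;  |P| = 29
  → cardinalities differ; no bijection possible.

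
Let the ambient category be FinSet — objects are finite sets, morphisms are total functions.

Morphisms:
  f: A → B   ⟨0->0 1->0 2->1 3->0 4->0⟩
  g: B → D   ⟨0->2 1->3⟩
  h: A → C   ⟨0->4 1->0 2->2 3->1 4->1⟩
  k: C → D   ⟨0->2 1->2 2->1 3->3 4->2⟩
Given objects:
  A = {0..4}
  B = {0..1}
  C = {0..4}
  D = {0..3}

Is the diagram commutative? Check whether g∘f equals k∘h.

Path 1 = f;g:
  0 f→0 g→2
  1 f→0 g→2
  2 f→1 g→3
  3 f→0 g→2
  4 f→0 g→2
  composite₁ = ⟨0->2 1->2 2->3 3->2 4->2⟩
Path 2 = h;k:
  0 h→4 k→2
  1 h→0 k→2
  2 h→2 k→1
  3 h→1 k→2
  4 h→1 k→2
  composite₂ = ⟨0->2 1->2 2->1 3->2 4->2⟩
Equal? distinct morphisms ✗

Answer: DOES NOT COMMUTE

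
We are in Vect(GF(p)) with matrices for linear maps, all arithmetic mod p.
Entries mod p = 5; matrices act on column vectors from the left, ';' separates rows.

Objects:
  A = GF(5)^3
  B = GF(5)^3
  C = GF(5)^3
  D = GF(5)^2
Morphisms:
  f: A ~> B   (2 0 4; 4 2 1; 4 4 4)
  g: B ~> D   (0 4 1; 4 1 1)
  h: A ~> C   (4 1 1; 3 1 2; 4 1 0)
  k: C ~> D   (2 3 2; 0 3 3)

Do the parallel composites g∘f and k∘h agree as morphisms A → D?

Along f;g (path 1):
  e0=⟨1,0,0⟩ f~>⟨2,4,4⟩ g~>⟨0,1⟩
  e1=⟨0,1,0⟩ f~>⟨0,2,4⟩ g~>⟨2,1⟩
  e2=⟨0,0,1⟩ f~>⟨4,1,4⟩ g~>⟨3,1⟩
  result₁ = (0 2 3; 1 1 1)
Along h;k (path 2):
  e0=⟨1,0,0⟩ h~>⟨4,3,4⟩ k~>⟨0,1⟩
  e1=⟨0,1,0⟩ h~>⟨1,1,1⟩ k~>⟨2,1⟩
  e2=⟨0,0,1⟩ h~>⟨1,2,0⟩ k~>⟨3,1⟩
  result₂ = (0 2 3; 1 1 1)
Equal? equal; square commutes

Answer: COMMUTES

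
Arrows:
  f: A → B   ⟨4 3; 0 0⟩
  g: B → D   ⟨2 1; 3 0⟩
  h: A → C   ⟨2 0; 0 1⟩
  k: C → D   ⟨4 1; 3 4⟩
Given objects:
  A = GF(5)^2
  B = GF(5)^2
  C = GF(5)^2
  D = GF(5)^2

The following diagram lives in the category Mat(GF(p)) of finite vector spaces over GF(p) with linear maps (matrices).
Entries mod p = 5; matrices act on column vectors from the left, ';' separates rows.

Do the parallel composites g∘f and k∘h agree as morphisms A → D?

1) trace f;g:
  e0=⟨1,0⟩ f→⟨4,0⟩ g→⟨3,2⟩
  e1=⟨0,1⟩ f→⟨3,0⟩ g→⟨1,4⟩
  composite₁ = ⟨3 1; 2 4⟩
2) trace h;k:
  e0=⟨1,0⟩ h→⟨2,0⟩ k→⟨3,1⟩
  e1=⟨0,1⟩ h→⟨0,1⟩ k→⟨1,4⟩
  composite₂ = ⟨3 1; 1 4⟩
Equal? NO — does not commute

Answer: DOES NOT COMMUTE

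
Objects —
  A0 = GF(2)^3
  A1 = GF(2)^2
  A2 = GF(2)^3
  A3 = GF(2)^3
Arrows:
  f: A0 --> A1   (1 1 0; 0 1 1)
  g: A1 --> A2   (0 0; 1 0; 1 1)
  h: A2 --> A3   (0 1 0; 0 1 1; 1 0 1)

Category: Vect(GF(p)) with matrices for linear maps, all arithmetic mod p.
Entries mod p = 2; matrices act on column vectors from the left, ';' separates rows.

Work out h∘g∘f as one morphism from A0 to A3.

Answer: (1 1 0; 0 1 1; 1 0 1)

Trace:
  e0=(1,0,0) f-->(1,0) g-->(0,1,1) h-->(1,0,1)
  e1=(0,1,0) f-->(1,1) g-->(0,1,0) h-->(1,1,0)
  e2=(0,0,1) f-->(0,1) g-->(0,0,1) h-->(0,1,1)
composite: (1 1 0; 0 1 1; 1 0 1)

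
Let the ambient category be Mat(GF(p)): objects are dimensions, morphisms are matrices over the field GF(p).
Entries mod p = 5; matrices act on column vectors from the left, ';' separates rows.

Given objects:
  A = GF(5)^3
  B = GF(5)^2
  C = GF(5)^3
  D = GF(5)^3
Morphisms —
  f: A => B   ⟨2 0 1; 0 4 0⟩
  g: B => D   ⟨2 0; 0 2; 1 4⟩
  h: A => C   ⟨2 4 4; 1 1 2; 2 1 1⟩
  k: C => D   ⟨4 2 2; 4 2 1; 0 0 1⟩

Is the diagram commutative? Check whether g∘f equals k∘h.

Answer: DOES NOT COMMUTE

Trace:
Path 1 = f;g:
  e0=⟨1,0,0⟩ f=>⟨2,0⟩ g=>⟨4,0,2⟩
  e1=⟨0,1,0⟩ f=>⟨0,4⟩ g=>⟨0,3,1⟩
  e2=⟨0,0,1⟩ f=>⟨1,0⟩ g=>⟨2,0,1⟩
  composite₁ = ⟨4 0 2; 0 3 0; 2 1 1⟩
Path 2 = h;k:
  e0=⟨1,0,0⟩ h=>⟨2,1,2⟩ k=>⟨4,2,2⟩
  e1=⟨0,1,0⟩ h=>⟨4,1,1⟩ k=>⟨0,4,1⟩
  e2=⟨0,0,1⟩ h=>⟨4,2,1⟩ k=>⟨2,1,1⟩
  composite₂ = ⟨4 0 2; 2 4 1; 2 1 1⟩
Equal? distinct morphisms ✗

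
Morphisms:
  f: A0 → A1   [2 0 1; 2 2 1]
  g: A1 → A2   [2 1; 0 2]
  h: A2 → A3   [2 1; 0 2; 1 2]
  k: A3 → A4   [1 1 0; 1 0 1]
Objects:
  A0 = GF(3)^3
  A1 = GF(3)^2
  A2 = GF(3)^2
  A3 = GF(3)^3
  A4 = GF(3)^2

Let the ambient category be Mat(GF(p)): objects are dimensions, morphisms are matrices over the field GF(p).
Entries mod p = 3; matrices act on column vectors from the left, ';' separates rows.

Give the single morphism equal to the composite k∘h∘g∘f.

Answer: [0 1 0; 0 0 0]

Derivation:
  e0=[1,0,0] f→[2,2] g→[0,1] h→[1,2,2] k→[0,0]
  e1=[0,1,0] f→[0,2] g→[2,1] h→[2,2,1] k→[1,0]
  e2=[0,0,1] f→[1,1] g→[0,2] h→[2,1,1] k→[0,0]
⟦path⟧: [0 1 0; 0 0 0]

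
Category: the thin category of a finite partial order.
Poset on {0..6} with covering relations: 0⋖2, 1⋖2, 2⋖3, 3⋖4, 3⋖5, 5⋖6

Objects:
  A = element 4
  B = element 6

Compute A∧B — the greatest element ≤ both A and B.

Common predecessors of 4,6: {0,1,2,3}
  0 ≤ 3
  1 ≤ 3
  2 ≤ 3
  3 ≤ 3
glb = 3

Answer: A∧B = 3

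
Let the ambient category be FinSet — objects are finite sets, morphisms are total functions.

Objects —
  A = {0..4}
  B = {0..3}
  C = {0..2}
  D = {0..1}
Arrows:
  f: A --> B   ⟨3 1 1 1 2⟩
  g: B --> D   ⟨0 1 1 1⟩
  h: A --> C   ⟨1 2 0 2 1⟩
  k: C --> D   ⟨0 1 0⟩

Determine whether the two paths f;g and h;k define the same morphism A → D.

Answer: DOES NOT COMMUTE

Work:
Path 1 = f;g:
  0 f-->3 g-->1
  1 f-->1 g-->1
  2 f-->1 g-->1
  3 f-->1 g-->1
  4 f-->2 g-->1
  result₁ = ⟨1 1 1 1 1⟩
Path 2 = h;k:
  0 h-->1 k-->1
  1 h-->2 k-->0
  2 h-->0 k-->0
  3 h-->2 k-->0
  4 h-->1 k-->1
  result₂ = ⟨1 0 0 0 1⟩
Equal? distinct morphisms ✗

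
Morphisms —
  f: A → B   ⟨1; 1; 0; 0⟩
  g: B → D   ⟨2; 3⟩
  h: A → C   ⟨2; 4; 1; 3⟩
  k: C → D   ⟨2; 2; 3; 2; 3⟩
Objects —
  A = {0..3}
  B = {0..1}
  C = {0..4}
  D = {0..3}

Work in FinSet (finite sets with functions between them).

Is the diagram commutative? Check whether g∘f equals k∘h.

Answer: COMMUTES

Work:
Path 1 = f;g:
  0 f→1 g→3
  1 f→1 g→3
  2 f→0 g→2
  3 f→0 g→2
  composite₁ = ⟨3; 3; 2; 2⟩
Path 2 = h;k:
  0 h→2 k→3
  1 h→4 k→3
  2 h→1 k→2
  3 h→3 k→2
  composite₂ = ⟨3; 3; 2; 2⟩
Equal? YES — commutes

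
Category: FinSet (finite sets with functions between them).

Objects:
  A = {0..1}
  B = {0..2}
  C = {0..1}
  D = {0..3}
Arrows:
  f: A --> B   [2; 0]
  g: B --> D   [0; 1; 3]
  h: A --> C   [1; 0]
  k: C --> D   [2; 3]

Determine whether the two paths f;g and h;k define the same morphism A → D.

1) trace f;g:
  0 f-->2 g-->3
  1 f-->0 g-->0
  ⟦path⟧₁ = [3; 0]
2) trace h;k:
  0 h-->1 k-->3
  1 h-->0 k-->2
  ⟦path⟧₂ = [3; 2]
Equal? distinct morphisms ✗

Answer: DOES NOT COMMUTE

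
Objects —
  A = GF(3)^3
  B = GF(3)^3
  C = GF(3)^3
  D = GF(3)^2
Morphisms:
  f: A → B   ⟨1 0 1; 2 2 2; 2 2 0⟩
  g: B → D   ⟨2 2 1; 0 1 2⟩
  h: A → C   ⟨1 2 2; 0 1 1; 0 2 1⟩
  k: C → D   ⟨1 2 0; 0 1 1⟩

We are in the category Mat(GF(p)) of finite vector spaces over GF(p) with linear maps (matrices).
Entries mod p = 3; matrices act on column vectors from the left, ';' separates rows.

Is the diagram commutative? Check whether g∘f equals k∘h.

Answer: DOES NOT COMMUTE

Trace:
Along f;g (path 1):
  e0=[1,0,0] f→[1,2,2] g→[2,0]
  e1=[0,1,0] f→[0,2,2] g→[0,0]
  e2=[0,0,1] f→[1,2,0] g→[0,2]
  result₁ = ⟨2 0 0; 0 0 2⟩
Along h;k (path 2):
  e0=[1,0,0] h→[1,0,0] k→[1,0]
  e1=[0,1,0] h→[2,1,2] k→[1,0]
  e2=[0,0,1] h→[2,1,1] k→[1,2]
  result₂ = ⟨1 1 1; 0 0 2⟩
Equal? differ; not commutative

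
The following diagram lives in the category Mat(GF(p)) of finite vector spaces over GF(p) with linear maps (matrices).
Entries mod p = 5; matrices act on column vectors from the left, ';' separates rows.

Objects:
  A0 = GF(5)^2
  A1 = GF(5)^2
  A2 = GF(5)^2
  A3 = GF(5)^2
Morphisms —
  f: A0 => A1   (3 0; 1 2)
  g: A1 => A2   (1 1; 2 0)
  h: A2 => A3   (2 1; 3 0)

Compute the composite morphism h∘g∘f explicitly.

Answer: (4 4; 2 1)

Work:
  e0=(1,0) f=>(3,1) g=>(4,1) h=>(4,2)
  e1=(0,1) f=>(0,2) g=>(2,0) h=>(4,1)
result: (4 4; 2 1)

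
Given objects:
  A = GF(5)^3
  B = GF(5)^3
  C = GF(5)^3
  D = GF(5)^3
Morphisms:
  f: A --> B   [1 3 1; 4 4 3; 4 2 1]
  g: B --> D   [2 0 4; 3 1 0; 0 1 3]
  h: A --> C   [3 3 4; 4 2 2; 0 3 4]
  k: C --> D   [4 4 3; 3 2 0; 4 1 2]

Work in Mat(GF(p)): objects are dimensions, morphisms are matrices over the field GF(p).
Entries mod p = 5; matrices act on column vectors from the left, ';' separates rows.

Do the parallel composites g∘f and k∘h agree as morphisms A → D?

1) trace f;g:
  e0=[1,0,0] f-->[1,4,4] g-->[3,2,1]
  e1=[0,1,0] f-->[3,4,2] g-->[4,3,0]
  e2=[0,0,1] f-->[1,3,1] g-->[1,1,1]
  result₁ = [3 4 1; 2 3 1; 1 0 1]
2) trace h;k:
  e0=[1,0,0] h-->[3,4,0] k-->[3,2,1]
  e1=[0,1,0] h-->[3,2,3] k-->[4,3,0]
  e2=[0,0,1] h-->[4,2,4] k-->[1,1,1]
  result₂ = [3 4 1; 2 3 1; 1 0 1]
Equal? equal; square commutes

Answer: COMMUTES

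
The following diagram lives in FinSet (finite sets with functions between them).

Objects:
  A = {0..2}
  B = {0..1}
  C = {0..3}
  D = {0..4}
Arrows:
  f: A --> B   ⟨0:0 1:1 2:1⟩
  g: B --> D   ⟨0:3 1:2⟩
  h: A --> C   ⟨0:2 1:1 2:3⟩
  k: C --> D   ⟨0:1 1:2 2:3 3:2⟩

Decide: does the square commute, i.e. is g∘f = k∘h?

Answer: COMMUTES

Trace:
1) trace f;g:
  0 f-->0 g-->3
  1 f-->1 g-->2
  2 f-->1 g-->2
  composite₁ = ⟨0:3 1:2 2:2⟩
2) trace h;k:
  0 h-->2 k-->3
  1 h-->1 k-->2
  2 h-->3 k-->2
  composite₂ = ⟨0:3 1:2 2:2⟩
Equal? YES — commutes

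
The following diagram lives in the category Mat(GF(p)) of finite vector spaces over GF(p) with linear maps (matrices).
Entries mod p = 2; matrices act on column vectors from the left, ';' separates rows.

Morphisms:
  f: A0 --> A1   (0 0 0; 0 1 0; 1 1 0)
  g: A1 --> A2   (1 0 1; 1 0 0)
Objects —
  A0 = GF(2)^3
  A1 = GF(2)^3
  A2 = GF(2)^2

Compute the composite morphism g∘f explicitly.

Answer: (1 1 0; 0 0 0)

Trace:
  e0=[1,0,0] f-->[0,0,1] g-->[1,0]
  e1=[0,1,0] f-->[0,1,1] g-->[1,0]
  e2=[0,0,1] f-->[0,0,0] g-->[0,0]
composite: (1 1 0; 0 0 0)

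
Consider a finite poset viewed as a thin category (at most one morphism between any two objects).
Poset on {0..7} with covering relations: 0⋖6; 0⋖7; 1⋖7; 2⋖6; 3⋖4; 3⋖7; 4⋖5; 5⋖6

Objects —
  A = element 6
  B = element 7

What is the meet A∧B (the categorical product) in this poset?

Answer: NO MEET EXISTS

Derivation:
{x : x≤A ∧ x≤B} = {0,3}  (A=6, B=7)
  maximal lower bounds 0 and 3 are incomparable: neither 0≤3 nor 3≤0
→ no greatest lower bound exists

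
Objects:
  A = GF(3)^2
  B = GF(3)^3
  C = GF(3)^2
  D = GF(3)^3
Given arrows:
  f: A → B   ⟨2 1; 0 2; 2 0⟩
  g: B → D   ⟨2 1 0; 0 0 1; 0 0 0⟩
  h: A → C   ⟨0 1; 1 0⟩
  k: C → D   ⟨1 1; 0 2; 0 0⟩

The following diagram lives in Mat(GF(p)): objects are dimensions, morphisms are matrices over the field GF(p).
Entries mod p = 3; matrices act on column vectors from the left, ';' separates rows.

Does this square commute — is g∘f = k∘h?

Answer: COMMUTES

Work:
Along f;g (path 1):
  e0=⟨1,0⟩ f→⟨2,0,2⟩ g→⟨1,2,0⟩
  e1=⟨0,1⟩ f→⟨1,2,0⟩ g→⟨1,0,0⟩
  ⟦path⟧₁ = ⟨1 1; 2 0; 0 0⟩
Along h;k (path 2):
  e0=⟨1,0⟩ h→⟨0,1⟩ k→⟨1,2,0⟩
  e1=⟨0,1⟩ h→⟨1,0⟩ k→⟨1,0,0⟩
  ⟦path⟧₂ = ⟨1 1; 2 0; 0 0⟩
Equal? YES — commutes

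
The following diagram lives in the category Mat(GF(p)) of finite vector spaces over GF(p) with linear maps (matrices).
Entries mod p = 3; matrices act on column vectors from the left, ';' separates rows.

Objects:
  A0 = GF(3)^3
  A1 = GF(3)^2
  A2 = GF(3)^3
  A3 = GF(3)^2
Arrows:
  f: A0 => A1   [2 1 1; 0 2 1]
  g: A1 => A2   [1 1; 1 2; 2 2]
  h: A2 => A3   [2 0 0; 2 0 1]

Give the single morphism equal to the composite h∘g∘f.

  e0=⟨1,0,0⟩ f=>⟨2,0⟩ g=>⟨2,2,1⟩ h=>⟨1,2⟩
  e1=⟨0,1,0⟩ f=>⟨1,2⟩ g=>⟨0,2,0⟩ h=>⟨0,0⟩
  e2=⟨0,0,1⟩ f=>⟨1,1⟩ g=>⟨2,0,1⟩ h=>⟨1,2⟩
composite: [1 0 1; 2 0 2]

Answer: [1 0 1; 2 0 2]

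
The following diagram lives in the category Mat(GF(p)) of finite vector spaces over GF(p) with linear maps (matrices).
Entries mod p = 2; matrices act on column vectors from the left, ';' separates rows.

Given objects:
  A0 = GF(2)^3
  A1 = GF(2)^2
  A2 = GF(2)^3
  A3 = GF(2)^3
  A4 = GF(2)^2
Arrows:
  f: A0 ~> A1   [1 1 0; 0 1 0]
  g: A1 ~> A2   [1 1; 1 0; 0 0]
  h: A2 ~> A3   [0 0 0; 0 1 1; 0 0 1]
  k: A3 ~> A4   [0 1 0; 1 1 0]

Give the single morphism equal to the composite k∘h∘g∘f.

Answer: [1 1 0; 1 1 0]

Derivation:
  e0=[1,0,0] f~>[1,0] g~>[1,1,0] h~>[0,1,0] k~>[1,1]
  e1=[0,1,0] f~>[1,1] g~>[0,1,0] h~>[0,1,0] k~>[1,1]
  e2=[0,0,1] f~>[0,0] g~>[0,0,0] h~>[0,0,0] k~>[0,0]
composite: [1 1 0; 1 1 0]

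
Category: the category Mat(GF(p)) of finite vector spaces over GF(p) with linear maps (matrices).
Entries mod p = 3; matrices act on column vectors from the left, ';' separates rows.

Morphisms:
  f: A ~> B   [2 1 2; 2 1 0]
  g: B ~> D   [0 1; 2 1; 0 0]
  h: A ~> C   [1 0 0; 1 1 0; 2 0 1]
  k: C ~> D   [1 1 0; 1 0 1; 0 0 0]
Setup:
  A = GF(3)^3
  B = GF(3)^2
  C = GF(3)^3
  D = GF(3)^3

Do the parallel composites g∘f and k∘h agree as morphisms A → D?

1) trace f;g:
  e0=(1,0,0) f~>(2,2) g~>(2,0,0)
  e1=(0,1,0) f~>(1,1) g~>(1,0,0)
  e2=(0,0,1) f~>(2,0) g~>(0,1,0)
  composite₁ = [2 1 0; 0 0 1; 0 0 0]
2) trace h;k:
  e0=(1,0,0) h~>(1,1,2) k~>(2,0,0)
  e1=(0,1,0) h~>(0,1,0) k~>(1,0,0)
  e2=(0,0,1) h~>(0,0,1) k~>(0,1,0)
  composite₂ = [2 1 0; 0 0 1; 0 0 0]
Equal? same morphism ✓

Answer: COMMUTES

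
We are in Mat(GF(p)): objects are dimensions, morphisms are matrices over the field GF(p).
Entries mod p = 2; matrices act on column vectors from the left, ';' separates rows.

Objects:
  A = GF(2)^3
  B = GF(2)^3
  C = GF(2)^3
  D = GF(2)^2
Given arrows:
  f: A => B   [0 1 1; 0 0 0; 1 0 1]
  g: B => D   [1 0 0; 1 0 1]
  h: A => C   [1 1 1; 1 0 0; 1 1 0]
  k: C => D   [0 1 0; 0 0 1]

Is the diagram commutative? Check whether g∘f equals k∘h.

Answer: DOES NOT COMMUTE

Work:
Along f;g (path 1):
  e0=[1,0,0] f=>[0,0,1] g=>[0,1]
  e1=[0,1,0] f=>[1,0,0] g=>[1,1]
  e2=[0,0,1] f=>[1,0,1] g=>[1,0]
  result₁ = [0 1 1; 1 1 0]
Along h;k (path 2):
  e0=[1,0,0] h=>[1,1,1] k=>[1,1]
  e1=[0,1,0] h=>[1,0,1] k=>[0,1]
  e2=[0,0,1] h=>[1,0,0] k=>[0,0]
  result₂ = [1 0 0; 1 1 0]
Equal? distinct morphisms ✗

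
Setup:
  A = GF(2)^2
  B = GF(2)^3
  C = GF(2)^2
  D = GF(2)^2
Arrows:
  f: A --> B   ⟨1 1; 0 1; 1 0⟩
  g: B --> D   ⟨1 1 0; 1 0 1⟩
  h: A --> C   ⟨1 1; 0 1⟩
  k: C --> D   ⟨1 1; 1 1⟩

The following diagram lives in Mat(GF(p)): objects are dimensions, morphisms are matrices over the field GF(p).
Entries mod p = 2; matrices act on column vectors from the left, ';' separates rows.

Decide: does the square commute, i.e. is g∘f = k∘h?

Answer: DOES NOT COMMUTE

Derivation:
Along f;g (path 1):
  e0=⟨1,0⟩ f-->⟨1,0,1⟩ g-->⟨1,0⟩
  e1=⟨0,1⟩ f-->⟨1,1,0⟩ g-->⟨0,1⟩
  ⟦path⟧₁ = ⟨1 0; 0 1⟩
Along h;k (path 2):
  e0=⟨1,0⟩ h-->⟨1,0⟩ k-->⟨1,1⟩
  e1=⟨0,1⟩ h-->⟨1,1⟩ k-->⟨0,0⟩
  ⟦path⟧₂ = ⟨1 0; 1 0⟩
Equal? differ; not commutative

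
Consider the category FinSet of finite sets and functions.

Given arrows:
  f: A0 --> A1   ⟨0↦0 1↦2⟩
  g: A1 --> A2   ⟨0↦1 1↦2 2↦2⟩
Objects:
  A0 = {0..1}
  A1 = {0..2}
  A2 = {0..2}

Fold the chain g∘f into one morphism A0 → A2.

Answer: ⟨0↦1 1↦2⟩

Trace:
  0 f-->0 g-->1
  1 f-->2 g-->2
composite: ⟨0↦1 1↦2⟩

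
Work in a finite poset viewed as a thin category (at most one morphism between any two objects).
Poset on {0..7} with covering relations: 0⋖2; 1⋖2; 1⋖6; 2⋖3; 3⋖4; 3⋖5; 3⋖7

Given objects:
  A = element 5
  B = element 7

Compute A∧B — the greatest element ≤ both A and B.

Answer: A∧B = 3

Derivation:
Common predecessors of 5,7: {0,1,2,3}
  0 <= 3
  1 <= 3
  2 <= 3
  3 <= 3
glb = 3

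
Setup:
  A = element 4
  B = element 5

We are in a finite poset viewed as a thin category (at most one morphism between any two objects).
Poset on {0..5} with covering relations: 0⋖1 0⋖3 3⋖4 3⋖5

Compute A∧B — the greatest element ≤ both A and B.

Answer: A∧B = 3

Trace:
Common predecessors of 4,5: {0,3}
  0 ⊑ 3
  3 ⊑ 3
glb = 3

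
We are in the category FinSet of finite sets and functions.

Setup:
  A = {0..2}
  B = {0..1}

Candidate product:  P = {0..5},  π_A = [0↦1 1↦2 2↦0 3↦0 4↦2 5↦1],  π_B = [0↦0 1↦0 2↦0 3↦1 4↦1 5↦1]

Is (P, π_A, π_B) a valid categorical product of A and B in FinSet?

Answer: VALID PRODUCT

Trace:
|A|·|B| = 3·2 = 6;  |P| = 6
Check the pairing map k ↦ (π_A(k), π_B(k)):
  0 ↦ (1,0)
  1 ↦ (2,0)
  2 ↦ (0,0)
  3 ↦ (0,1)
  4 ↦ (2,1)
  5 ↦ (1,1)
distinct pairs in image: 6 / 6 needed
  → bijection onto A×B; projections well-typed.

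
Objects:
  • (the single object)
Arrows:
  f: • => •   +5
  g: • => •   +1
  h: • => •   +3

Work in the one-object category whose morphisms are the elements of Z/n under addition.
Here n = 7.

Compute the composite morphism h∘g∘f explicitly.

Answer: +2

Work:
  0 +5≡5 +1≡6 +3≡2  (mod 7)
composite: +2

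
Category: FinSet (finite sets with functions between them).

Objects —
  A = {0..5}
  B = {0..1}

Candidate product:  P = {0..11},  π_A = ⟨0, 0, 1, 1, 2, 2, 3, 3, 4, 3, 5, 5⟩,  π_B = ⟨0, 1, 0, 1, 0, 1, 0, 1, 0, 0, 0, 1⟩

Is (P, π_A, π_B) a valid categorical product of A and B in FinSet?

Answer: NOT A VALID PRODUCT — duplicate pair at indices 6,9

Trace:
|A|·|B| = 6·2 = 12;  |P| = 12
Check the pairing map k ↦ (π_A(k), π_B(k)):
  0 ↦ (0,0)
  1 ↦ (0,1)
  2 ↦ (1,0)
  3 ↦ (1,1)
  4 ↦ (2,0)
  5 ↦ (2,1)
  6 ↦ (3,0)
  7 ↦ (3,1)
  8 ↦ (4,0)
  9 ↦ (3,0)  ✗ repeats pair of k=6
  10 ↦ (5,0)
  11 ↦ (5,1)
distinct pairs in image: 11 / 12 needed
  → (3,0) hit at k=6 and k=9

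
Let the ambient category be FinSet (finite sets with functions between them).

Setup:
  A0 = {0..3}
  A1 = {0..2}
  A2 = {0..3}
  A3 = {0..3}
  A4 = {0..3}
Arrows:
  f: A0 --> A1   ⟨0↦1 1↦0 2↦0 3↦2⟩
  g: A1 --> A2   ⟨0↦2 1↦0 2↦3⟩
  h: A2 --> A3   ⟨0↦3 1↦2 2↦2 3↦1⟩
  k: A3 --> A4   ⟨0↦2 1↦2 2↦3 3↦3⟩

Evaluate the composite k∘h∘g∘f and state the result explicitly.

  0 f-->1 g-->0 h-->3 k-->3
  1 f-->0 g-->2 h-->2 k-->3
  2 f-->0 g-->2 h-->2 k-->3
  3 f-->2 g-->3 h-->1 k-->2
result: ⟨0↦3 1↦3 2↦3 3↦2⟩

Answer: ⟨0↦3 1↦3 2↦3 3↦2⟩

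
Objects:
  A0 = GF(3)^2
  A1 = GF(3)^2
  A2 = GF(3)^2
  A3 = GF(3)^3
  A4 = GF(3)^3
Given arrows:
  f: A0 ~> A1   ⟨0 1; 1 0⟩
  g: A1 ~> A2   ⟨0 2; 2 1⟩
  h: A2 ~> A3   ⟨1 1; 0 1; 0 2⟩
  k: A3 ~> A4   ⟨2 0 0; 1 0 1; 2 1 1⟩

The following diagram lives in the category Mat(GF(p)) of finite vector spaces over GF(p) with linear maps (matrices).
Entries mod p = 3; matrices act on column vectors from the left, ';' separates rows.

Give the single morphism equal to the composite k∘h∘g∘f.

Answer: ⟨0 1; 2 0; 0 1⟩

Trace:
  e0=(1,0) f~>(0,1) g~>(2,1) h~>(0,1,2) k~>(0,2,0)
  e1=(0,1) f~>(1,0) g~>(0,2) h~>(2,2,1) k~>(1,0,1)
result: ⟨0 1; 2 0; 0 1⟩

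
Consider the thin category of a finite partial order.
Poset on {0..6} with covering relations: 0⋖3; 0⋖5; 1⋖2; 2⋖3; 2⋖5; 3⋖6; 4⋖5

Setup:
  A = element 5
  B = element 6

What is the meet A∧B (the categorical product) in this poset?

{x : x≤A ∧ x≤B} = {0,1,2}  (A=5, B=6)
  maximal lower bounds 0 and 2 are incomparable: neither 0≤2 nor 2≤0
→ no greatest lower bound exists

Answer: NO MEET EXISTS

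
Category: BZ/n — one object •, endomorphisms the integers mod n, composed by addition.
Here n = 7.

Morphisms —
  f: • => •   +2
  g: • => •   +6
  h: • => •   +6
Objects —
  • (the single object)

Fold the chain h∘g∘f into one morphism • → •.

  0 +2≡2 +6≡1 +6≡0  (mod 7)
result: +0

Answer: +0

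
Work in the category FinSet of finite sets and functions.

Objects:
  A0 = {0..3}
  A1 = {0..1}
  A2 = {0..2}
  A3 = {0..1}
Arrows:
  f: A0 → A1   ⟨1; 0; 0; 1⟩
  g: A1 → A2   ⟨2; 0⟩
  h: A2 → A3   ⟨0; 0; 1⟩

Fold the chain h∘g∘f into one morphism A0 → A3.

Answer: ⟨0; 1; 1; 0⟩

Trace:
  0 f→1 g→0 h→0
  1 f→0 g→2 h→1
  2 f→0 g→2 h→1
  3 f→1 g→0 h→0
composite: ⟨0; 1; 1; 0⟩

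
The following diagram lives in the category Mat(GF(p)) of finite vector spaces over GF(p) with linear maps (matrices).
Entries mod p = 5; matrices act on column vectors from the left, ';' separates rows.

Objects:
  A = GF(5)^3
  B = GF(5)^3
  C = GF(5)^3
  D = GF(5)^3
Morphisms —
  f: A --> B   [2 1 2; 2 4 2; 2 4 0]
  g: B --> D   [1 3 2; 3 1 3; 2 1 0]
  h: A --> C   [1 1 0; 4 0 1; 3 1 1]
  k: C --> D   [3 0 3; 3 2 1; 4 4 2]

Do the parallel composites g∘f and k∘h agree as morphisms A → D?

Answer: COMMUTES

Work:
1) trace f;g:
  e0=[1,0,0] f-->[2,2,2] g-->[2,4,1]
  e1=[0,1,0] f-->[1,4,4] g-->[1,4,1]
  e2=[0,0,1] f-->[2,2,0] g-->[3,3,1]
  composite₁ = [2 1 3; 4 4 3; 1 1 1]
2) trace h;k:
  e0=[1,0,0] h-->[1,4,3] k-->[2,4,1]
  e1=[0,1,0] h-->[1,0,1] k-->[1,4,1]
  e2=[0,0,1] h-->[0,1,1] k-->[3,3,1]
  composite₂ = [2 1 3; 4 4 3; 1 1 1]
Equal? equal; square commutes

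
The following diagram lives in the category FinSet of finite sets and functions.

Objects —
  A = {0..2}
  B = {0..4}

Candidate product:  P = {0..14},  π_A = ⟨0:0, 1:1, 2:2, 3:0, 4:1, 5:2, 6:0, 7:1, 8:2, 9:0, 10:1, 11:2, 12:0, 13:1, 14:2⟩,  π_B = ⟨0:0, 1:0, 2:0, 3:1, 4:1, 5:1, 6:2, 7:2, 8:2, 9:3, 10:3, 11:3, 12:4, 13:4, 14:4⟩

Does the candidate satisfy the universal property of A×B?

|A|·|B| = 3·5 = 15;  |P| = 15
Check the pairing map k ↦ (π_A(k), π_B(k)):
  0 : (0,0)
  1 : (1,0)
  2 : (2,0)
  3 : (0,1)
  4 : (1,1)
  5 : (2,1)
  6 : (0,2)
  7 : (1,2)
  8 : (2,2)
  9 : (0,3)
  10 : (1,3)
  11 : (2,3)
  12 : (0,4)
  13 : (1,4)
  14 : (2,4)
distinct pairs in image: 15 / 15 needed
  → bijection onto A×B; projections well-typed.

Answer: VALID PRODUCT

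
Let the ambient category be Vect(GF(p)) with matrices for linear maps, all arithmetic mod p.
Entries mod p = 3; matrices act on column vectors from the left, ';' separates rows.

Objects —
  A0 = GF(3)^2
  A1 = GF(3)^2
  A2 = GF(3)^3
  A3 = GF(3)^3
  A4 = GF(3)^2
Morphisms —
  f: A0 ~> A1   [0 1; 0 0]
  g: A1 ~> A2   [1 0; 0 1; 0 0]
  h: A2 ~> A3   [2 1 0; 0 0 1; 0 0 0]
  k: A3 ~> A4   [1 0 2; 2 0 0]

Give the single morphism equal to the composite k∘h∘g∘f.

  e0=⟨1,0⟩ f~>⟨0,0⟩ g~>⟨0,0,0⟩ h~>⟨0,0,0⟩ k~>⟨0,0⟩
  e1=⟨0,1⟩ f~>⟨1,0⟩ g~>⟨1,0,0⟩ h~>⟨2,0,0⟩ k~>⟨2,1⟩
result: [0 2; 0 1]

Answer: [0 2; 0 1]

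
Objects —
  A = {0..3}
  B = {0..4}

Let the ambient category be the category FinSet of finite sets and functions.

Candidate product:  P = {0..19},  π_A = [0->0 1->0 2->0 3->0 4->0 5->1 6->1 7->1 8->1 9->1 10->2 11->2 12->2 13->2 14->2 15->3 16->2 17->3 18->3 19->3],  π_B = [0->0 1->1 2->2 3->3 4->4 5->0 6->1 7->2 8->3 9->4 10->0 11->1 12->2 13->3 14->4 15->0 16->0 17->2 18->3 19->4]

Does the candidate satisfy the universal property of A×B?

|A|·|B| = 4·5 = 20;  |P| = 20
Check the pairing map k ↦ (π_A(k), π_B(k)):
  0 -> (0,0)
  1 -> (0,1)
  2 -> (0,2)
  3 -> (0,3)
  4 -> (0,4)
  5 -> (1,0)
  6 -> (1,1)
  7 -> (1,2)
  8 -> (1,3)
  9 -> (1,4)
  10 -> (2,0)
  11 -> (2,1)
  12 -> (2,2)
  13 -> (2,3)
  14 -> (2,4)
  15 -> (3,0)
  16 -> (2,0)  ✗ repeats pair of k=10
  17 -> (3,2)
  18 -> (3,3)
  19 -> (3,4)
distinct pairs in image: 19 / 20 needed
  → (2,0) hit at k=10 and k=16

Answer: NOT A VALID PRODUCT — duplicate pair at indices 10,16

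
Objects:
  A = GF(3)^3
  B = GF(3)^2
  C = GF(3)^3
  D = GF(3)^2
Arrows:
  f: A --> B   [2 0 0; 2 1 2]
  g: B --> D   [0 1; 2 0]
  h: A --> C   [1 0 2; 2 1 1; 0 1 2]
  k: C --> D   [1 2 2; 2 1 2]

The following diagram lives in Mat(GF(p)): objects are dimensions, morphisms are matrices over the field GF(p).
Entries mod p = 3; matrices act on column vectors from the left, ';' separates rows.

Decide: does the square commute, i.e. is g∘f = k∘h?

Answer: COMMUTES

Derivation:
Along f;g (path 1):
  e0=⟨1,0,0⟩ f-->⟨2,2⟩ g-->⟨2,1⟩
  e1=⟨0,1,0⟩ f-->⟨0,1⟩ g-->⟨1,0⟩
  e2=⟨0,0,1⟩ f-->⟨0,2⟩ g-->⟨2,0⟩
  result₁ = [2 1 2; 1 0 0]
Along h;k (path 2):
  e0=⟨1,0,0⟩ h-->⟨1,2,0⟩ k-->⟨2,1⟩
  e1=⟨0,1,0⟩ h-->⟨0,1,1⟩ k-->⟨1,0⟩
  e2=⟨0,0,1⟩ h-->⟨2,1,2⟩ k-->⟨2,0⟩
  result₂ = [2 1 2; 1 0 0]
Equal? equal; square commutes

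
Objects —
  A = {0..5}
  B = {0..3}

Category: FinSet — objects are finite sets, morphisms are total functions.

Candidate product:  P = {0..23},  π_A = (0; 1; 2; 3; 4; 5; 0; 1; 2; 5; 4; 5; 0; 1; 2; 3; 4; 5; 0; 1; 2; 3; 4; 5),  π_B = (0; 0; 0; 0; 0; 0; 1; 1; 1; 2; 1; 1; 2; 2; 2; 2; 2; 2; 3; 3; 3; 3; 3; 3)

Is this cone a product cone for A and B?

|A|·|B| = 6·4 = 24;  |P| = 24
Check the pairing map k ↦ (π_A(k), π_B(k)):
  0 : (0,0)
  1 : (1,0)
  2 : (2,0)
  3 : (3,0)
  4 : (4,0)
  5 : (5,0)
  6 : (0,1)
  7 : (1,1)
  8 : (2,1)
  9 : (5,2)
  10 : (4,1)
  11 : (5,1)
  12 : (0,2)
  13 : (1,2)
  14 : (2,2)
  15 : (3,2)
  16 : (4,2)
  17 : (5,2)  ✗ repeats pair of k=9
  18 : (0,3)
  19 : (1,3)
  20 : (2,3)
  21 : (3,3)
  22 : (4,3)
  23 : (5,3)
distinct pairs in image: 23 / 24 needed
  → (5,2) hit at k=9 and k=17

Answer: NOT A VALID PRODUCT — duplicate pair at indices 17,9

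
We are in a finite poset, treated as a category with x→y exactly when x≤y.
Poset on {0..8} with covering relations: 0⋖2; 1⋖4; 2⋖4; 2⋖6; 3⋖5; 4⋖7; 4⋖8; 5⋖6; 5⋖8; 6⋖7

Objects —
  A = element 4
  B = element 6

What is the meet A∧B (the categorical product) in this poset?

Common predecessors of 4,6: {0,2}
  0 <= 2
  2 <= 2
glb = 2

Answer: A∧B = 2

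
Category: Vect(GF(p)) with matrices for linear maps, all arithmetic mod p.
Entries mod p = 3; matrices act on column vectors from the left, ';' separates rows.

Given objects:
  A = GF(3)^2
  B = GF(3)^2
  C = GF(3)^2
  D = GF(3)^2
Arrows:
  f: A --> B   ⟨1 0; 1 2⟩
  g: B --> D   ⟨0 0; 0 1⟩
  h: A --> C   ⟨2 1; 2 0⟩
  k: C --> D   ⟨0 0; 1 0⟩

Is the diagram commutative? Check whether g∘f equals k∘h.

Answer: DOES NOT COMMUTE

Trace:
1) trace f;g:
  e0=[1,0] f-->[1,1] g-->[0,1]
  e1=[0,1] f-->[0,2] g-->[0,2]
  ⟦path⟧₁ = ⟨0 0; 1 2⟩
2) trace h;k:
  e0=[1,0] h-->[2,2] k-->[0,2]
  e1=[0,1] h-->[1,0] k-->[0,1]
  ⟦path⟧₂ = ⟨0 0; 2 1⟩
Equal? differ; not commutative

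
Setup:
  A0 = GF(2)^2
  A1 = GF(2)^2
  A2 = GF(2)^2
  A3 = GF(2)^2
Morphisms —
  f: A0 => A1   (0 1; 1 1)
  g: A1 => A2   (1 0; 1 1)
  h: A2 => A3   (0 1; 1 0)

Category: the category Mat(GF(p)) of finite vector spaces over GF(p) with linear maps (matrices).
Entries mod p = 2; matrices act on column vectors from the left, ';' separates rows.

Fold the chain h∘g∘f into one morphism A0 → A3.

Answer: (1 0; 0 1)

Work:
  e0=[1,0] f=>[0,1] g=>[0,1] h=>[1,0]
  e1=[0,1] f=>[1,1] g=>[1,0] h=>[0,1]
composite: (1 0; 0 1)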